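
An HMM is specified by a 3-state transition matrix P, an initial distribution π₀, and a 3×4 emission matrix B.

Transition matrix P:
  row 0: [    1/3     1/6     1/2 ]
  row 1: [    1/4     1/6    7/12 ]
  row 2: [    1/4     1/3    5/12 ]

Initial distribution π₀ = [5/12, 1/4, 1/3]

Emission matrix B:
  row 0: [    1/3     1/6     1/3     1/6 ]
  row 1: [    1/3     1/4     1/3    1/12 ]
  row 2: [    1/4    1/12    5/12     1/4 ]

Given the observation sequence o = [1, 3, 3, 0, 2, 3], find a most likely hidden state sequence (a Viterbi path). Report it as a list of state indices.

path = [1, 2, 2, 1, 2, 2]

t=0: δ = [6.944e-02, 6.250e-02, 2.778e-02]  (obs o_0=1)
t=1: δ = [3.858e-03, 9.645e-04, 9.115e-03]  ψ = [0, 0, 1]  (obs o_1=3)
t=2: δ = [3.798e-04, 2.532e-04, 9.494e-04]  ψ = [2, 2, 2]  (obs o_2=3)
t=3: δ = [7.912e-05, 1.055e-04, 9.890e-05]  ψ = [2, 2, 2]  (obs o_3=0)
t=4: δ = [8.791e-06, 1.099e-05, 2.564e-05]  ψ = [0, 2, 1]  (obs o_4=2)
t=5: δ = [1.068e-06, 7.122e-07, 2.671e-06]  ψ = [2, 2, 2]  (obs o_5=3)
backtrack: best end state = 2; path = [1, 2, 2, 1, 2, 2]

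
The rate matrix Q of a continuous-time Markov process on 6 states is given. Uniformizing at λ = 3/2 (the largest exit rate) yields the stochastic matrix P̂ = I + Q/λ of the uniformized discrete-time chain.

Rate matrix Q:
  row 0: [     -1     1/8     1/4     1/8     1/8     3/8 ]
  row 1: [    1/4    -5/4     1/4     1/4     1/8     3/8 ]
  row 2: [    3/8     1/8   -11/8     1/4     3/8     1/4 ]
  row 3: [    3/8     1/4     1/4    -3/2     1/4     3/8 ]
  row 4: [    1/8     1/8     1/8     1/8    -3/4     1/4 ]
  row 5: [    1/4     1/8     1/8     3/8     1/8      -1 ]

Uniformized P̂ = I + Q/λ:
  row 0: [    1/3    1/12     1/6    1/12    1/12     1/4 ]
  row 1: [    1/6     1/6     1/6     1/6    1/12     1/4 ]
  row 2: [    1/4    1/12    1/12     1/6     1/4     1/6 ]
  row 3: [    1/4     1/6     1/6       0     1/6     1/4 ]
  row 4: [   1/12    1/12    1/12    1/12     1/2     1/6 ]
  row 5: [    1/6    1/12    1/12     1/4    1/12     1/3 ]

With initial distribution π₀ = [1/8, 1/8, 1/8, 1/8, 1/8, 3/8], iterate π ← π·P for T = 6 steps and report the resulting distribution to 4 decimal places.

π = [0.2057, 0.1029, 0.1200, 0.1316, 0.1957, 0.2441]

t=0: π = [0.1250, 0.1250, 0.1250, 0.1250, 0.1250, 0.3750]
t=1: π = [0.1979, 0.1042, 0.1146, 0.1563, 0.1667, 0.2604]
t=2: π = [0.2083, 0.1050, 0.1215, 0.1319, 0.1849, 0.2483]
t=3: π = [0.2071, 0.1031, 0.1204, 0.1326, 0.1916, 0.2452]
t=4: π = [0.2063, 0.1030, 0.1202, 0.1318, 0.1943, 0.2444]
t=5: π = [0.2059, 0.1029, 0.1201, 0.1317, 0.1953, 0.2442]
t=6: π = [0.2057, 0.1029, 0.1200, 0.1316, 0.1957, 0.2441]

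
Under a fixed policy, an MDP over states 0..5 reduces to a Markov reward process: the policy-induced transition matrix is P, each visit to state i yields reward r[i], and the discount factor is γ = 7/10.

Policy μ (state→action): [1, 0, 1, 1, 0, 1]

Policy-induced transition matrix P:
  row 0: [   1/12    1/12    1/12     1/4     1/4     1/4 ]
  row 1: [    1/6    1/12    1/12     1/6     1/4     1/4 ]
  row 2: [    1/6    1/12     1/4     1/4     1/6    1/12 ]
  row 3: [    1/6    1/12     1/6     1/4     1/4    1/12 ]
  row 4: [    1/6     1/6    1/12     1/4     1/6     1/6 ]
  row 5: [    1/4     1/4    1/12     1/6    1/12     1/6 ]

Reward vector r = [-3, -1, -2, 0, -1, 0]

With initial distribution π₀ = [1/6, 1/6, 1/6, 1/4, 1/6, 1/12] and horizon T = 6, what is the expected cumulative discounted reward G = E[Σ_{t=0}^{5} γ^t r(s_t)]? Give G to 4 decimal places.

t=0: π = [0.1667, 0.1667, 0.1667, 0.2500, 0.1667, 0.0833], E[r] = -1.1667, γ^t·E[r] = -1.166667, running G = -1.166667
t=1: π = [0.1597, 0.1111, 0.1319, 0.2292, 0.2083, 0.1597], E[r] = -1.0625, γ^t·E[r] = -0.743750, running G = -1.910417
t=2: π = [0.1667, 0.1273, 0.1244, 0.2274, 0.1950, 0.1591], E[r] = -1.0712, γ^t·E[r] = -0.524878, running G = -2.435295
t=3: π = [0.1660, 0.1261, 0.1230, 0.2261, 0.1969, 0.1618], E[r] = -1.0671, γ^t·E[r] = -0.366025, running G = -2.801321
t=4: π = [0.1663, 0.1267, 0.1227, 0.2260, 0.1964, 0.1619], E[r] = -1.0674, γ^t·E[r] = -0.256282, running G = -3.057602
t=5: π = [0.1663, 0.1267, 0.1226, 0.2259, 0.1964, 0.1620], E[r] = -1.0672, γ^t·E[r] = -0.179371, running G = -3.236973

G = -3.2370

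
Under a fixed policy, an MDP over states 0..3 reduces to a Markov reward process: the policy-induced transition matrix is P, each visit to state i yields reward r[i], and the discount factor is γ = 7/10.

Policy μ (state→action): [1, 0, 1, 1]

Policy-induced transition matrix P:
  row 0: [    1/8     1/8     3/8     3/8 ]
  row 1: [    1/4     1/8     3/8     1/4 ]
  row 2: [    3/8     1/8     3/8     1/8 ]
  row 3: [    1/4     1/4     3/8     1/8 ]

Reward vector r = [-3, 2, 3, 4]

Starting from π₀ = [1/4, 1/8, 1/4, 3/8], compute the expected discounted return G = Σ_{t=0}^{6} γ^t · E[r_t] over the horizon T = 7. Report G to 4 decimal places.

t=0: π = [0.2500, 0.1250, 0.2500, 0.3750], E[r] = 1.7500, γ^t·E[r] = 1.750000, running G = 1.750000
t=1: π = [0.2500, 0.1719, 0.3750, 0.2031], E[r] = 1.5313, γ^t·E[r] = 1.071875, running G = 2.821875
t=2: π = [0.2656, 0.1504, 0.3750, 0.2090], E[r] = 1.4648, γ^t·E[r] = 0.717773, running G = 3.539648
t=3: π = [0.2637, 0.1511, 0.3750, 0.2102], E[r] = 1.4771, γ^t·E[r] = 0.506628, running G = 4.046277
t=4: π = [0.2639, 0.1513, 0.3750, 0.2098], E[r] = 1.4750, γ^t·E[r] = 0.354156, running G = 4.400433
t=5: π = [0.2639, 0.1512, 0.3750, 0.2099], E[r] = 1.4753, γ^t·E[r] = 0.247962, running G = 4.648395
t=6: π = [0.2639, 0.1512, 0.3750, 0.2099], E[r] = 1.4753, γ^t·E[r] = 0.173568, running G = 4.821963

G = 4.8220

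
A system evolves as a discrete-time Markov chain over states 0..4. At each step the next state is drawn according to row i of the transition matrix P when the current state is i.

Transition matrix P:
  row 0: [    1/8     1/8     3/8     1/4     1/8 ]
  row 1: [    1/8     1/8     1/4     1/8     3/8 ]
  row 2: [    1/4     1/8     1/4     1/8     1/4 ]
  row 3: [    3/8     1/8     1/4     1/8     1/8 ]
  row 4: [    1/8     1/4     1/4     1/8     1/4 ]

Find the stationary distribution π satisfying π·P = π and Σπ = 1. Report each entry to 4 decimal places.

Balance equations π_j = Σ_i π_i·P[i][j]:
  π_0 = 1/8·π_0 + 1/8·π_1 + 1/4·π_2 + 3/8·π_3 + 1/8·π_4
  π_1 = 1/8·π_0 + 1/8·π_1 + 1/8·π_2 + 1/8·π_3 + 1/4·π_4
  π_2 = 3/8·π_0 + 1/4·π_1 + 1/4·π_2 + 1/4·π_3 + 1/4·π_4
  π_3 = 1/4·π_0 + 1/8·π_1 + 1/8·π_2 + 1/8·π_3 + 1/8·π_4
  normalize: π_0 + π_1 + π_2 + π_3 + π_4 = 1
Solving the linear system gives exactly π = [12/61, 673/4392, 67/244, 73/488, 124/549].

π = [0.1967, 0.1532, 0.2746, 0.1496, 0.2259]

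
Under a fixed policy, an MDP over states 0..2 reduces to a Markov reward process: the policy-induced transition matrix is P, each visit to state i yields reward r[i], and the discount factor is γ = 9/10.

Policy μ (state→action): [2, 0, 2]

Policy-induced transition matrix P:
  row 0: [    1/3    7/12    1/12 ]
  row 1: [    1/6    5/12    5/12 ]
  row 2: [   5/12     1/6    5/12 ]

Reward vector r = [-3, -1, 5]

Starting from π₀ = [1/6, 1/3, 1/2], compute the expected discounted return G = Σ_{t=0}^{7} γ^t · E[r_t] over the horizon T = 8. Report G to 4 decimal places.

t=0: π = [0.1667, 0.3333, 0.5000], E[r] = 1.6667, γ^t·E[r] = 1.666667, running G = 1.666667
t=1: π = [0.3194, 0.3194, 0.3611], E[r] = 0.5278, γ^t·E[r] = 0.475000, running G = 2.141667
t=2: π = [0.3102, 0.3796, 0.3102], E[r] = 0.2407, γ^t·E[r] = 0.195000, running G = 2.336667
t=3: π = [0.2959, 0.3908, 0.3133], E[r] = 0.2878, γ^t·E[r] = 0.209813, running G = 2.546479
t=4: π = [0.2943, 0.3877, 0.3180], E[r] = 0.3196, γ^t·E[r] = 0.209672, running G = 2.756151
t=5: π = [0.2952, 0.3862, 0.3186], E[r] = 0.3209, γ^t·E[r] = 0.189515, running G = 2.945666
t=6: π = [0.2955, 0.3862, 0.3183], E[r] = 0.3185, γ^t·E[r] = 0.169278, running G = 3.114944
t=7: π = [0.2955, 0.3864, 0.3182], E[r] = 0.3180, γ^t·E[r] = 0.152103, running G = 3.267046

G = 3.2670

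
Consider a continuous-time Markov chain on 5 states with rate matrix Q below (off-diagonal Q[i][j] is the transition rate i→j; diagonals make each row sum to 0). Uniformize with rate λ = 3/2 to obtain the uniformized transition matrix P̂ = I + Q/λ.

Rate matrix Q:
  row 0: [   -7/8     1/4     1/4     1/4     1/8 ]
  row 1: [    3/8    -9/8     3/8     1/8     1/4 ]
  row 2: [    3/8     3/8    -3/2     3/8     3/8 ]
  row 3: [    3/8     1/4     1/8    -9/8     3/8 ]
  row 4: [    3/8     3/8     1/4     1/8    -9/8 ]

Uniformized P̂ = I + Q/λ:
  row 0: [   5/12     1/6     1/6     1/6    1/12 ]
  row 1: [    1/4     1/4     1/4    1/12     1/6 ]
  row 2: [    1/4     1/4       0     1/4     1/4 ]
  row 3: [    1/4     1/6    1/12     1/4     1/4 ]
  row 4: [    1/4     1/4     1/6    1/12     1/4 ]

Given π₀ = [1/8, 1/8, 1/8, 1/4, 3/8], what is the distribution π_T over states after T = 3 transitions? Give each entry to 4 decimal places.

π = [0.2992, 0.2125, 0.1468, 0.1586, 0.1829]

t=0: π = [0.1250, 0.1250, 0.1250, 0.2500, 0.3750]
t=1: π = [0.2708, 0.2188, 0.1354, 0.1563, 0.2188]
t=2: π = [0.2951, 0.2144, 0.1493, 0.1545, 0.1866]
t=3: π = [0.2992, 0.2125, 0.1468, 0.1586, 0.1829]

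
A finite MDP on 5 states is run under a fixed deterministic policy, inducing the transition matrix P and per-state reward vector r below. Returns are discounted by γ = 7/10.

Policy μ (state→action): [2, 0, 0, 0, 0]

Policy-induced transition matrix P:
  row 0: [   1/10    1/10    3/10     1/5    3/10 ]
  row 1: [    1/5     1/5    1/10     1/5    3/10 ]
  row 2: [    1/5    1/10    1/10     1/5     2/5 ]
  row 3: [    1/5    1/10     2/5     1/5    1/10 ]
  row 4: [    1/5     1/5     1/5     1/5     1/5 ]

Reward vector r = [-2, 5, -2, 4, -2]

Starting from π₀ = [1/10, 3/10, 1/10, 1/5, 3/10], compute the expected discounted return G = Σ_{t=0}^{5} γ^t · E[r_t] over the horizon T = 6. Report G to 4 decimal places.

t=0: π = [0.1000, 0.3000, 0.1000, 0.2000, 0.3000], E[r] = 1.3000, γ^t·E[r] = 1.300000, running G = 1.300000
t=1: π = [0.1900, 0.1600, 0.2100, 0.2000, 0.2400], E[r] = 0.3200, γ^t·E[r] = 0.224000, running G = 1.524000
t=2: π = [0.1810, 0.1400, 0.2220, 0.2000, 0.2570], E[r] = 0.1800, γ^t·E[r] = 0.088200, running G = 1.612200
t=3: π = [0.1819, 0.1397, 0.2219, 0.2000, 0.2565], E[r] = 0.1779, γ^t·E[r] = 0.061020, running G = 1.673220
t=4: π = [0.1818, 0.1396, 0.2220, 0.2000, 0.2565], E[r] = 0.1773, γ^t·E[r] = 0.042579, running G = 1.715799
t=5: π = [0.1818, 0.1396, 0.2220, 0.2000, 0.2565], E[r] = 0.1773, γ^t·E[r] = 0.029801, running G = 1.745600

G = 1.7456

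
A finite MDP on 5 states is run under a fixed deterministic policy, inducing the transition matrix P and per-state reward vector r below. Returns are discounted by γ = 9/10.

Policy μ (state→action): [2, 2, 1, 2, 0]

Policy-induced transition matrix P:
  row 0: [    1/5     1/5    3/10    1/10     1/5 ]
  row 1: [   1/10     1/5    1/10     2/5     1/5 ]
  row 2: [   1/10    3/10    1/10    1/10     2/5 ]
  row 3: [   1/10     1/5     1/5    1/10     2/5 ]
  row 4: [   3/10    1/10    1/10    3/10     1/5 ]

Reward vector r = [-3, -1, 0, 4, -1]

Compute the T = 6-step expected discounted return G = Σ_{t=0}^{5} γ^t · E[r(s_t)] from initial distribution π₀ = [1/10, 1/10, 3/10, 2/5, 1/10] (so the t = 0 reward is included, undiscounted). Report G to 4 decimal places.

t=0: π = [0.1000, 0.1000, 0.3000, 0.4000, 0.1000], E[r] = 1.1000, γ^t·E[r] = 1.100000, running G = 1.100000
t=1: π = [0.1300, 0.2200, 0.1600, 0.1500, 0.3400], E[r] = -0.3500, γ^t·E[r] = -0.315000, running G = 0.785000
t=2: π = [0.1810, 0.1820, 0.1410, 0.2340, 0.2620], E[r] = -0.0510, γ^t·E[r] = -0.041310, running G = 0.743690
t=3: π = [0.1705, 0.1879, 0.1596, 0.2070, 0.2750], E[r] = -0.1464, γ^t·E[r] = -0.106726, running G = 0.636964
t=4: π = [0.1721, 0.1885, 0.1548, 0.2114, 0.2733], E[r] = -0.1325, γ^t·E[r] = -0.086900, running G = 0.550064
t=5: π = [0.1719, 0.1881, 0.1555, 0.2112, 0.2732], E[r] = -0.1322, γ^t·E[r] = -0.078052, running G = 0.472012

G = 0.4720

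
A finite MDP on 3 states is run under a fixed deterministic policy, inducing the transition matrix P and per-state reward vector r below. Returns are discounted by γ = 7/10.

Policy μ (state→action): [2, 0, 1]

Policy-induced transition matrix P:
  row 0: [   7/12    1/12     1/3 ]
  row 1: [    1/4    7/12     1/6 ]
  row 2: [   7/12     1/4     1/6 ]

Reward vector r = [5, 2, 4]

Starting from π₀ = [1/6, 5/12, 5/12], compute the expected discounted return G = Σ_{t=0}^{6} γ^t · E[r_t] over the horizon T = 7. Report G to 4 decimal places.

t=0: π = [0.1667, 0.4167, 0.4167], E[r] = 3.3333, γ^t·E[r] = 3.333333, running G = 3.333333
t=1: π = [0.4444, 0.3611, 0.1944], E[r] = 3.7222, γ^t·E[r] = 2.605556, running G = 5.938889
t=2: π = [0.4630, 0.2963, 0.2407], E[r] = 3.8704, γ^t·E[r] = 1.896481, running G = 7.835370
t=3: π = [0.4846, 0.2716, 0.2438], E[r] = 3.9414, γ^t·E[r] = 1.351886, running G = 9.187256
t=4: π = [0.4928, 0.2598, 0.2474], E[r] = 3.9733, γ^t·E[r] = 0.953978, running G = 10.141234
t=5: π = [0.4967, 0.2545, 0.2488], E[r] = 3.9878, γ^t·E[r] = 0.670234, running G = 10.811468
t=6: π = [0.4985, 0.2520, 0.2495], E[r] = 3.9945, γ^t·E[r] = 0.469944, running G = 11.281411

G = 11.2814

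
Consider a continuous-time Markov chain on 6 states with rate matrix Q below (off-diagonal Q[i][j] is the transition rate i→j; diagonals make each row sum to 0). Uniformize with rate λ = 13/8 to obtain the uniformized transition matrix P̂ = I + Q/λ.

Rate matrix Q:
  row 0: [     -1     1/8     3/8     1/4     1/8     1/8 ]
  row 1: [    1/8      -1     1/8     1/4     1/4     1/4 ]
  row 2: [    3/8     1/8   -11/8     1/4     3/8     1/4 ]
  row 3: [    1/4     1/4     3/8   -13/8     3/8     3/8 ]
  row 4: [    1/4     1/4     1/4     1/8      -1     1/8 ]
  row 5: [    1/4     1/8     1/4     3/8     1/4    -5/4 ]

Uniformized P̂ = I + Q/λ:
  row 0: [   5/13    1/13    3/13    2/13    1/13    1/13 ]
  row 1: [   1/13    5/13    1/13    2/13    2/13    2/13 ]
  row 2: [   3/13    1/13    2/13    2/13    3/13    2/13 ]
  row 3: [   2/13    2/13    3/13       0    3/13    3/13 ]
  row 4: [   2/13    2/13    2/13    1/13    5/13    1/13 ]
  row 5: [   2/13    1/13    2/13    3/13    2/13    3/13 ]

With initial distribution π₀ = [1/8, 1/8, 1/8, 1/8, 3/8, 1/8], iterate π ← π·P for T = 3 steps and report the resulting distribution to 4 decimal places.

t=0: π = [0.1250, 0.1250, 0.1250, 0.1250, 0.3750, 0.1250]
t=1: π = [0.1827, 0.1538, 0.1635, 0.1154, 0.2500, 0.1346]
t=2: π = [0.1967, 0.1524, 0.1649, 0.1272, 0.2189, 0.1398]
t=3: π = [0.2002, 0.1504, 0.1670, 0.1282, 0.2117, 0.1424]

π = [0.2002, 0.1504, 0.1670, 0.1282, 0.2117, 0.1424]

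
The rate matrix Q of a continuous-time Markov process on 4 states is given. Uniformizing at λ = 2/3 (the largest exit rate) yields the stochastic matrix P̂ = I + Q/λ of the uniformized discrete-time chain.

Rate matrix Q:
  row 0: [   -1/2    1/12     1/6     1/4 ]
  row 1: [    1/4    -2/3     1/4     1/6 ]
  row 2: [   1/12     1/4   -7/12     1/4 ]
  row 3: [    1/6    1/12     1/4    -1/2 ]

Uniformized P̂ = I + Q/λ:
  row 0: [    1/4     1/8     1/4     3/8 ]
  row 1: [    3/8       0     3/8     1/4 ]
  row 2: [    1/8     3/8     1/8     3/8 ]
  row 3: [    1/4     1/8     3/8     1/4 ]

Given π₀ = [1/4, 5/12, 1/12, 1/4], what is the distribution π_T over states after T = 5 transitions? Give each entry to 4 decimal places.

π = [0.2376, 0.1716, 0.2771, 0.3137]

t=0: π = [0.2500, 0.4167, 0.0833, 0.2500]
t=1: π = [0.2917, 0.0938, 0.3229, 0.2917]
t=2: π = [0.2214, 0.1940, 0.2578, 0.3268]
t=3: π = [0.2420, 0.1652, 0.2829, 0.3099]
t=4: π = [0.2353, 0.1751, 0.2740, 0.3156]
t=5: π = [0.2376, 0.1716, 0.2771, 0.3137]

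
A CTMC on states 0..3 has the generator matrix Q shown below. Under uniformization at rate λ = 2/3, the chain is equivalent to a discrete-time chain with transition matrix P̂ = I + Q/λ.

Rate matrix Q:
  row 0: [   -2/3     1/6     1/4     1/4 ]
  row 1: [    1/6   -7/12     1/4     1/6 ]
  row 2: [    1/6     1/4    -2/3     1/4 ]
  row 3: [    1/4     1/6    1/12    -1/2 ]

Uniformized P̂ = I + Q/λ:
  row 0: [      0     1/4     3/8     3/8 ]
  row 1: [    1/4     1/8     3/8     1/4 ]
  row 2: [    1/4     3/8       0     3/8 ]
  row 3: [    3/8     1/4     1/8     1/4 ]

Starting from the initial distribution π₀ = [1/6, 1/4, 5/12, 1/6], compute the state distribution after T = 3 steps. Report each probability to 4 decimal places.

t=0: π = [0.1667, 0.2500, 0.4167, 0.1667]
t=1: π = [0.2292, 0.2708, 0.1771, 0.3229]
t=2: π = [0.2331, 0.2383, 0.2279, 0.3008]
t=3: π = [0.2293, 0.2487, 0.2144, 0.3076]

π = [0.2293, 0.2487, 0.2144, 0.3076]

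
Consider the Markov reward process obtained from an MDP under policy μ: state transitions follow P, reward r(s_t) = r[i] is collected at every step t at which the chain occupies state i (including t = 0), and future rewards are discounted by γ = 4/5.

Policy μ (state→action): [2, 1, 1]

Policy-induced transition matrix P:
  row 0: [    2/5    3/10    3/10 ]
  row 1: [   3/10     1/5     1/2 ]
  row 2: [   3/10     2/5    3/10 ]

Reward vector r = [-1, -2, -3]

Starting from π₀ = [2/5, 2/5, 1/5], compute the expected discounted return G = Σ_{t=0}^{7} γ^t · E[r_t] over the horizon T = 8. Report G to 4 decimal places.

t=0: π = [0.4000, 0.4000, 0.2000], E[r] = -1.8000, γ^t·E[r] = -1.800000, running G = -1.800000
t=1: π = [0.3400, 0.2800, 0.3800], E[r] = -2.0400, γ^t·E[r] = -1.632000, running G = -3.432000
t=2: π = [0.3340, 0.3100, 0.3560], E[r] = -2.0220, γ^t·E[r] = -1.294080, running G = -4.726080
t=3: π = [0.3334, 0.3046, 0.3620], E[r] = -2.0286, γ^t·E[r] = -1.038643, running G = -5.764723
t=4: π = [0.3333, 0.3057, 0.3609], E[r] = -2.0276, γ^t·E[r] = -0.830497, running G = -6.595220
t=5: π = [0.3333, 0.3055, 0.3611], E[r] = -2.0278, γ^t·E[r] = -0.664474, running G = -7.259694
t=6: π = [0.3333, 0.3056, 0.3611], E[r] = -2.0278, γ^t·E[r] = -0.531568, running G = -7.791262
t=7: π = [0.3333, 0.3056, 0.3611], E[r] = -2.0278, γ^t·E[r] = -0.425256, running G = -8.216518

G = -8.2165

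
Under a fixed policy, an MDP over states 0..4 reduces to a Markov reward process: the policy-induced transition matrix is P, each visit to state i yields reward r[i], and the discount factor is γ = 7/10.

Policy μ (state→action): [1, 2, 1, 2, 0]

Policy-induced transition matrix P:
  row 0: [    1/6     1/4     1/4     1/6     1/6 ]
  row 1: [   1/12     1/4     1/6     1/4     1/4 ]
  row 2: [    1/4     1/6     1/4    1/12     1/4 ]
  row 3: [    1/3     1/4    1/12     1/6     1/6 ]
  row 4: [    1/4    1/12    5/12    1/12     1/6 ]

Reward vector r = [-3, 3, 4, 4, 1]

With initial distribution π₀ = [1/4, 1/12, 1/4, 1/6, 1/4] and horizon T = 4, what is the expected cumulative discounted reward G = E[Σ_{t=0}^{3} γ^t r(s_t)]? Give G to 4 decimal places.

G = 3.9831

t=0: π = [0.2500, 0.0833, 0.2500, 0.1667, 0.2500], E[r] = 1.4167, γ^t·E[r] = 1.416667, running G = 1.416667
t=1: π = [0.2292, 0.1875, 0.2569, 0.1319, 0.1944], E[r] = 1.6250, γ^t·E[r] = 1.137500, running G = 2.554167
t=2: π = [0.2106, 0.1962, 0.2448, 0.1447, 0.2037], E[r] = 1.7182, γ^t·E[r] = 0.841904, running G = 3.396071
t=3: π = [0.2118, 0.1957, 0.2435, 0.1456, 0.2034], E[r] = 1.7115, γ^t·E[r] = 0.587034, running G = 3.983104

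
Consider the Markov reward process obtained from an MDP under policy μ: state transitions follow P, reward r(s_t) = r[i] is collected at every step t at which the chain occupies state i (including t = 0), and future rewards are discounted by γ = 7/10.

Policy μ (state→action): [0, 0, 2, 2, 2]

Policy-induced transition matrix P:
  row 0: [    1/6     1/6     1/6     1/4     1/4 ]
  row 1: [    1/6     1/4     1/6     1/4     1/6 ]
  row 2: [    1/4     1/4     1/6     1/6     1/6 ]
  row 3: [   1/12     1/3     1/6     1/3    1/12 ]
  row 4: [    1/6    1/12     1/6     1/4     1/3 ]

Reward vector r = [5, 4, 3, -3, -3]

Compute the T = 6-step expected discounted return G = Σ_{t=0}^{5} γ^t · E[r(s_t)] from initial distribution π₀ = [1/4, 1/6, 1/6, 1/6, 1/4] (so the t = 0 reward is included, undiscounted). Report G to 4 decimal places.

G = 2.7333

t=0: π = [0.2500, 0.1667, 0.1667, 0.1667, 0.2500], E[r] = 1.1667, γ^t·E[r] = 1.166667, running G = 1.166667
t=1: π = [0.1667, 0.2014, 0.1667, 0.2500, 0.2153], E[r] = 0.7431, γ^t·E[r] = 0.520139, running G = 1.686806
t=2: π = [0.1597, 0.2211, 0.1667, 0.2569, 0.1956], E[r] = 0.8252, γ^t·E[r] = 0.404363, running G = 2.091169
t=3: π = [0.1591, 0.2255, 0.1667, 0.2575, 0.1912], E[r] = 0.8517, γ^t·E[r] = 0.292119, running G = 2.383288
t=4: π = [0.1591, 0.2263, 0.1667, 0.2576, 0.1903], E[r] = 0.8571, γ^t·E[r] = 0.205796, running G = 2.589084
t=5: π = [0.1591, 0.2265, 0.1667, 0.2576, 0.1902], E[r] = 0.8581, γ^t·E[r] = 0.144225, running G = 2.733308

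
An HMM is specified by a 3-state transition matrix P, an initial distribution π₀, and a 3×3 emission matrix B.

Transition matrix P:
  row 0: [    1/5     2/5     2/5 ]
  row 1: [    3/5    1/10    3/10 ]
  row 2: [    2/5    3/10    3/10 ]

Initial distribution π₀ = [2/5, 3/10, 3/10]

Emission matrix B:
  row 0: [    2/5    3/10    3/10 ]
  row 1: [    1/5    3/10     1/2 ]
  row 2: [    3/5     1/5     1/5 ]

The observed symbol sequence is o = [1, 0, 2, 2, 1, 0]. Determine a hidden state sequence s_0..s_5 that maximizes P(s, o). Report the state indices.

path = [0, 2, 0, 1, 0, 2]

t=0: δ = [1.200e-01, 9.000e-02, 6.000e-02]  (obs o_0=1)
t=1: δ = [2.160e-02, 9.600e-03, 2.880e-02]  ψ = [1, 0, 0]  (obs o_1=0)
t=2: δ = [3.456e-03, 4.320e-03, 1.728e-03]  ψ = [2, 0, 0]  (obs o_2=2)
t=3: δ = [7.776e-04, 6.912e-04, 2.765e-04]  ψ = [1, 0, 0]  (obs o_3=2)
t=4: δ = [1.244e-04, 9.331e-05, 6.221e-05]  ψ = [1, 0, 0]  (obs o_4=1)
t=5: δ = [2.239e-05, 9.953e-06, 2.986e-05]  ψ = [1, 0, 0]  (obs o_5=0)
backtrack: best end state = 2; path = [0, 2, 0, 1, 0, 2]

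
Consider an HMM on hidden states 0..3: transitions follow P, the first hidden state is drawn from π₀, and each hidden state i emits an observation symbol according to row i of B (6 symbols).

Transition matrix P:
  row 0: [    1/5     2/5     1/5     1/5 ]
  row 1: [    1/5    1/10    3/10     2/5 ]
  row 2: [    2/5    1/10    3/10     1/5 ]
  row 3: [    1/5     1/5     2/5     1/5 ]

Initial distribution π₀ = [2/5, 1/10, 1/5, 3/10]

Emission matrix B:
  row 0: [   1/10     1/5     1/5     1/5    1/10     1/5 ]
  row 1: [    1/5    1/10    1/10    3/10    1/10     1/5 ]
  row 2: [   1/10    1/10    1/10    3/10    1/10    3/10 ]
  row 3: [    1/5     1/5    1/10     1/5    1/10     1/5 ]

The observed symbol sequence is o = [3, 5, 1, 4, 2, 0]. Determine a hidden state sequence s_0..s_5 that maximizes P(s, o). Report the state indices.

t=0: δ = [8.000e-02, 3.000e-02, 6.000e-02, 6.000e-02]  (obs o_0=3)
t=1: δ = [4.800e-03, 6.400e-03, 7.200e-03, 3.200e-03]  ψ = [2, 0, 3, 0]  (obs o_1=5)
t=2: δ = [5.760e-04, 1.920e-04, 2.160e-04, 5.120e-04]  ψ = [2, 0, 2, 1]  (obs o_2=1)
t=3: δ = [1.152e-05, 2.304e-05, 2.048e-05, 1.152e-05]  ψ = [0, 0, 3, 0]  (obs o_3=4)
t=4: δ = [1.638e-06, 4.608e-07, 6.912e-07, 9.216e-07]  ψ = [2, 0, 1, 1]  (obs o_4=2)
t=5: δ = [3.277e-08, 1.311e-07, 3.686e-08, 6.554e-08]  ψ = [0, 0, 3, 0]  (obs o_5=0)
backtrack: best end state = 1; path = [0, 1, 3, 2, 0, 1]

path = [0, 1, 3, 2, 0, 1]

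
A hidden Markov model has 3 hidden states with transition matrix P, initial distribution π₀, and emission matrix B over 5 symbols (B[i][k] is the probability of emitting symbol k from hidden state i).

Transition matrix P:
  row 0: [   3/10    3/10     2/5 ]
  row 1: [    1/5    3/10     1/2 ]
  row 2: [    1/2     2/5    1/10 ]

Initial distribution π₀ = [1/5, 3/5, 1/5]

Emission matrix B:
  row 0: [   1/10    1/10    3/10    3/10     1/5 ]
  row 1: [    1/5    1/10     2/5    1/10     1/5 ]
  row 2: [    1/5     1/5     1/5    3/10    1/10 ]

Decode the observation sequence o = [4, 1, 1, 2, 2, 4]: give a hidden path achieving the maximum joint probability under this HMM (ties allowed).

path = [1, 2, 0, 1, 2, 0]

t=0: δ = [4.000e-02, 1.200e-01, 2.000e-02]  (obs o_0=4)
t=1: δ = [2.400e-03, 3.600e-03, 1.200e-02]  ψ = [1, 1, 1]  (obs o_1=1)
t=2: δ = [6.000e-04, 4.800e-04, 3.600e-04]  ψ = [2, 2, 1]  (obs o_2=1)
t=3: δ = [5.400e-05, 7.200e-05, 4.800e-05]  ψ = [0, 0, 0]  (obs o_3=2)
t=4: δ = [7.200e-06, 8.640e-06, 7.200e-06]  ψ = [2, 1, 1]  (obs o_4=2)
t=5: δ = [7.200e-07, 5.760e-07, 4.320e-07]  ψ = [2, 2, 1]  (obs o_5=4)
backtrack: best end state = 0; path = [1, 2, 0, 1, 2, 0]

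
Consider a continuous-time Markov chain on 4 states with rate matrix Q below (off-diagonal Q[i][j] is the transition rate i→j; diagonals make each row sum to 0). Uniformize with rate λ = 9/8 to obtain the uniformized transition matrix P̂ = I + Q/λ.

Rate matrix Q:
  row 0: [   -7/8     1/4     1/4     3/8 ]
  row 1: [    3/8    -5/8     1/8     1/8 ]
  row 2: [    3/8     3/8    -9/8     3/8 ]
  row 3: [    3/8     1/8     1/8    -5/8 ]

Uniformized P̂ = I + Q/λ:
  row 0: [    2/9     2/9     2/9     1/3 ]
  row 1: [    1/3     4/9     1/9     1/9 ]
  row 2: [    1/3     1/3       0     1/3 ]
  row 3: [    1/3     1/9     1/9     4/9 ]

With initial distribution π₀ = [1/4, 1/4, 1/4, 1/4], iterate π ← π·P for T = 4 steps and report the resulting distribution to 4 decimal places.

t=0: π = [0.2500, 0.2500, 0.2500, 0.2500]
t=1: π = [0.3056, 0.2778, 0.1111, 0.3056]
t=2: π = [0.2994, 0.2623, 0.1327, 0.3056]
t=3: π = [0.3001, 0.2613, 0.1296, 0.3090]
t=4: π = [0.3000, 0.2604, 0.1300, 0.3096]

π = [0.3000, 0.2604, 0.1300, 0.3096]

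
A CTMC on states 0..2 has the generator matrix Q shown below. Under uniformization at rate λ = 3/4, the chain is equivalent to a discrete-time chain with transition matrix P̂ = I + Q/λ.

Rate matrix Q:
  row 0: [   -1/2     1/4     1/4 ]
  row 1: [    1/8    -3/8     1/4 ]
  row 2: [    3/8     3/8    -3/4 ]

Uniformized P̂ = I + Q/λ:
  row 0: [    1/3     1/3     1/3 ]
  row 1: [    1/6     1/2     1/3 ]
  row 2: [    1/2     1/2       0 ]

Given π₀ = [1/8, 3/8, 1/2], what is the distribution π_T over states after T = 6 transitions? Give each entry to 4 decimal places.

t=0: π = [0.1250, 0.3750, 0.5000]
t=1: π = [0.3542, 0.4792, 0.1667]
t=2: π = [0.2813, 0.4410, 0.2778]
t=3: π = [0.3061, 0.4531, 0.2407]
t=4: π = [0.2979, 0.4490, 0.2531]
t=5: π = [0.3007, 0.4503, 0.2490]
t=6: π = [0.2998, 0.4499, 0.2503]

π = [0.2998, 0.4499, 0.2503]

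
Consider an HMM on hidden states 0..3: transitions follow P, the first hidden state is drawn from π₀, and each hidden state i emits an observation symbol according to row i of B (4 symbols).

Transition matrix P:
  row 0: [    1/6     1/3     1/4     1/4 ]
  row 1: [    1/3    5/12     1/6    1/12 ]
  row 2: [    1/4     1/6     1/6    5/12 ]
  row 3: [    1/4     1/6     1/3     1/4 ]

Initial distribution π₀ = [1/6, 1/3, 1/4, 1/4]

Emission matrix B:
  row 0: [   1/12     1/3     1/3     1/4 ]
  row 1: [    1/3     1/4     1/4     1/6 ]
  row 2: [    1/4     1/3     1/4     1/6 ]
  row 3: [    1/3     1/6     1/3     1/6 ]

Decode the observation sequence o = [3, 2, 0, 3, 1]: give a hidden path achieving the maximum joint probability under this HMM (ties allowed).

t=0: δ = [4.167e-02, 5.556e-02, 4.167e-02, 4.167e-02]  (obs o_0=3)
t=1: δ = [6.173e-03, 5.787e-03, 3.472e-03, 5.787e-03]  ψ = [1, 1, 3, 2]  (obs o_1=2)
t=2: δ = [1.608e-04, 8.038e-04, 4.823e-04, 5.144e-04]  ψ = [1, 1, 3, 0]  (obs o_2=0)
t=3: δ = [6.698e-05, 5.582e-05, 2.858e-05, 3.349e-05]  ψ = [1, 1, 3, 2]  (obs o_3=3)
t=4: δ = [6.202e-06, 5.814e-06, 5.582e-06, 2.791e-06]  ψ = [1, 1, 0, 0]  (obs o_4=1)
backtrack: best end state = 0; path = [1, 1, 1, 1, 0]

path = [1, 1, 1, 1, 0]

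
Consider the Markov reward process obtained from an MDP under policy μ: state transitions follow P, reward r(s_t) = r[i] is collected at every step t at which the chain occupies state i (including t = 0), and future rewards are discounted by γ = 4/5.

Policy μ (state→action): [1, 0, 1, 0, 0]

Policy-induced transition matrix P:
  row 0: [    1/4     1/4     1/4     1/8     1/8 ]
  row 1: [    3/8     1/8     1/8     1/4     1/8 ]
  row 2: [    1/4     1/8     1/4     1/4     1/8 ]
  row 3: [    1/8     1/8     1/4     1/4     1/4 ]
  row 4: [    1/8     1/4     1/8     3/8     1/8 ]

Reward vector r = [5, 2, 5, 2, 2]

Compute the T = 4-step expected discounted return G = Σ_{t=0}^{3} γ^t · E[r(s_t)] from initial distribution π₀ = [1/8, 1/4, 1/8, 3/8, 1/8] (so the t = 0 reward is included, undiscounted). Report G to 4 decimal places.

G = 9.1451

t=0: π = [0.1250, 0.2500, 0.1250, 0.3750, 0.1250], E[r] = 2.7500, γ^t·E[r] = 2.750000, running G = 2.750000
t=1: π = [0.2188, 0.1563, 0.2031, 0.2500, 0.1719], E[r] = 3.2656, γ^t·E[r] = 2.612500, running G = 5.362500
t=2: π = [0.2168, 0.1738, 0.2090, 0.2441, 0.1563], E[r] = 3.2773, γ^t·E[r] = 2.097500, running G = 7.460000
t=3: π = [0.2217, 0.1716, 0.2087, 0.2424, 0.1555], E[r] = 3.2913, γ^t·E[r] = 1.685125, running G = 9.145125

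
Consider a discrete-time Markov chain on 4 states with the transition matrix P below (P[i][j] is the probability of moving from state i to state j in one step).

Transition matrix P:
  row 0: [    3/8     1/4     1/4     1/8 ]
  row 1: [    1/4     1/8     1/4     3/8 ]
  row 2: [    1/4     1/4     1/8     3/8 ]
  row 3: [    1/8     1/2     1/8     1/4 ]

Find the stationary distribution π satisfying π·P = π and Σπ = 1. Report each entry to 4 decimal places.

π = [0.2459, 0.2842, 0.1913, 0.2787]

Balance equations π_j = Σ_i π_i·P[i][j]:
  π_0 = 3/8·π_0 + 1/4·π_1 + 1/4·π_2 + 1/8·π_3
  π_1 = 1/4·π_0 + 1/8·π_1 + 1/4·π_2 + 1/2·π_3
  π_2 = 1/4·π_0 + 1/4·π_1 + 1/8·π_2 + 1/8·π_3
  normalize: π_0 + π_1 + π_2 + π_3 = 1
Solving the linear system gives exactly π = [15/61, 52/183, 35/183, 17/61].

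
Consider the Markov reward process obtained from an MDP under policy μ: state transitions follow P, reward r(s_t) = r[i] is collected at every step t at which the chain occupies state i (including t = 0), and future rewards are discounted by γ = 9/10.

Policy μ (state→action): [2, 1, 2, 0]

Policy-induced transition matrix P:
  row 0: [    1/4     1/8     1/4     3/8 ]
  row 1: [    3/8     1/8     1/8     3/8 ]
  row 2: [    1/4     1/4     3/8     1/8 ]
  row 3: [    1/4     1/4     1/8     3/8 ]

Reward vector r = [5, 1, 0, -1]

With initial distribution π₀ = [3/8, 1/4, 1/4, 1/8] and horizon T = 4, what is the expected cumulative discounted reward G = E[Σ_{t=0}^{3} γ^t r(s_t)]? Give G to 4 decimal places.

t=0: π = [0.3750, 0.2500, 0.2500, 0.1250], E[r] = 2.0000, γ^t·E[r] = 2.000000, running G = 2.000000
t=1: π = [0.2813, 0.1719, 0.2344, 0.3125], E[r] = 1.2656, γ^t·E[r] = 1.139063, running G = 3.139063
t=2: π = [0.2715, 0.1934, 0.2188, 0.3164], E[r] = 1.2344, γ^t·E[r] = 0.999844, running G = 4.138906
t=3: π = [0.2742, 0.1919, 0.2136, 0.3203], E[r] = 1.2424, γ^t·E[r] = 0.905733, running G = 5.044639

G = 5.0446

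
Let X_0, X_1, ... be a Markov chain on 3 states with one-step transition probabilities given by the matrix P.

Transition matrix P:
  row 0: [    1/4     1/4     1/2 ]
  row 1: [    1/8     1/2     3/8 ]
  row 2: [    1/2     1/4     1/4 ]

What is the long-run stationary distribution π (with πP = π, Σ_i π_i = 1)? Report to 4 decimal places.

π = [0.3000, 0.3333, 0.3667]

Balance equations π_j = Σ_i π_i·P[i][j]:
  π_0 = 1/4·π_0 + 1/8·π_1 + 1/2·π_2
  π_1 = 1/4·π_0 + 1/2·π_1 + 1/4·π_2
  normalize: π_0 + π_1 + π_2 = 1
Solving the linear system gives exactly π = [3/10, 1/3, 11/30].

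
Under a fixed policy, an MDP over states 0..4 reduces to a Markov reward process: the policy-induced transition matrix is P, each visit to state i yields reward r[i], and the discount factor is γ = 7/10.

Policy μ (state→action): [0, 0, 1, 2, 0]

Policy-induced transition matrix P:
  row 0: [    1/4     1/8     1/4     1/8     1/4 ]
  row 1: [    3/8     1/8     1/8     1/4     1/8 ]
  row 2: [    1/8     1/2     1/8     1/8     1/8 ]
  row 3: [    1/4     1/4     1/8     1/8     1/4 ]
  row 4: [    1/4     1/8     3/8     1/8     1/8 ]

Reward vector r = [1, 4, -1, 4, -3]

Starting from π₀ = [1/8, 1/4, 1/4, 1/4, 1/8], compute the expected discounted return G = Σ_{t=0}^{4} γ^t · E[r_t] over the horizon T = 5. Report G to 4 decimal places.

G = 3.4047

t=0: π = [0.1250, 0.2500, 0.2500, 0.2500, 0.1250], E[r] = 1.5000, γ^t·E[r] = 1.500000, running G = 1.500000
t=1: π = [0.2500, 0.2500, 0.1719, 0.1563, 0.1719], E[r] = 1.1875, γ^t·E[r] = 0.831250, running G = 2.331250
t=2: π = [0.2598, 0.2090, 0.1992, 0.1563, 0.1758], E[r] = 0.9941, γ^t·E[r] = 0.487129, running G = 2.818379
t=3: π = [0.2512, 0.2192, 0.2014, 0.1511, 0.1770], E[r] = 1.0002, γ^t·E[r] = 0.343084, running G = 3.161463
t=4: π = [0.2522, 0.2194, 0.2007, 0.1524, 0.1753], E[r] = 1.0130, γ^t·E[r] = 0.243221, running G = 3.404684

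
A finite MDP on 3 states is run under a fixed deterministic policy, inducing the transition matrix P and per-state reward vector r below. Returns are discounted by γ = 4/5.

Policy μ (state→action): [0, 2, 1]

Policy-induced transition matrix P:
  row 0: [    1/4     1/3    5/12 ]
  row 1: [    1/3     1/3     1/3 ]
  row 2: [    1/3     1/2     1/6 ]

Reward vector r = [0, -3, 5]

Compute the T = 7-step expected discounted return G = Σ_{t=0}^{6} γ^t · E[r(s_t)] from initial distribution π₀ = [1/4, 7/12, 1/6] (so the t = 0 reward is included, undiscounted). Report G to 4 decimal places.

G = 0.3366

t=0: π = [0.2500, 0.5833, 0.1667], E[r] = -0.9167, γ^t·E[r] = -0.916667, running G = -0.916667
t=1: π = [0.3125, 0.3611, 0.3264], E[r] = 0.5486, γ^t·E[r] = 0.438889, running G = -0.477778
t=2: π = [0.3073, 0.3877, 0.3050], E[r] = 0.3617, γ^t·E[r] = 0.231481, running G = -0.246296
t=3: π = [0.3077, 0.3842, 0.3081], E[r] = 0.3881, γ^t·E[r] = 0.198691, running G = -0.047605
t=4: π = [0.3077, 0.3847, 0.3076], E[r] = 0.3841, γ^t·E[r] = 0.157315, running G = 0.109710
t=5: π = [0.3077, 0.3846, 0.3077], E[r] = 0.3847, γ^t·E[r] = 0.126060, running G = 0.235770
t=6: π = [0.3077, 0.3846, 0.3077], E[r] = 0.3846, γ^t·E[r] = 0.100821, running G = 0.336591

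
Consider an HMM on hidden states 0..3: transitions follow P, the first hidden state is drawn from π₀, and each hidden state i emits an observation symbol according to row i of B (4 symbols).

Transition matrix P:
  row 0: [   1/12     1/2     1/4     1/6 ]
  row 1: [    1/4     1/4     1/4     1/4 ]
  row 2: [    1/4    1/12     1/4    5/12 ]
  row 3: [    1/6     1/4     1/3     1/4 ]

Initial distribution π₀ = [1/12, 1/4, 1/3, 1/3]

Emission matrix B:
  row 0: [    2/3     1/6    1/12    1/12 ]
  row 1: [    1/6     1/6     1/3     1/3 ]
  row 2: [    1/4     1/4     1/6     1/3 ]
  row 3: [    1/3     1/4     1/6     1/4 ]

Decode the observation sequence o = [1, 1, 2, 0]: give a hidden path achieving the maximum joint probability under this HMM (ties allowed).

t=0: δ = [1.389e-02, 4.167e-02, 8.333e-02, 8.333e-02]  (obs o_0=1)
t=1: δ = [3.472e-03, 3.472e-03, 6.944e-03, 8.681e-03]  ψ = [2, 3, 3, 2]  (obs o_1=1)
t=2: δ = [1.447e-04, 7.234e-04, 4.823e-04, 4.823e-04]  ψ = [2, 3, 3, 2]  (obs o_2=2)
t=3: δ = [1.206e-04, 3.014e-05, 4.521e-05, 6.698e-05]  ψ = [1, 1, 1, 2]  (obs o_3=0)
backtrack: best end state = 0; path = [2, 3, 1, 0]

path = [2, 3, 1, 0]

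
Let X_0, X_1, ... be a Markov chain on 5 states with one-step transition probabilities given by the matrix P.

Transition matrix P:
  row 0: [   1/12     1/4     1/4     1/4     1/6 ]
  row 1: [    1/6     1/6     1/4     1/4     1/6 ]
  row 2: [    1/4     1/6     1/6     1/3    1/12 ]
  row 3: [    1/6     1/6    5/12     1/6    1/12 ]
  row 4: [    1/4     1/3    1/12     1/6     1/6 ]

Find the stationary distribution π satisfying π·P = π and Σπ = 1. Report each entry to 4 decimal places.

π = [0.1826, 0.2029, 0.2483, 0.2402, 0.1260]

Balance equations π_j = Σ_i π_i·P[i][j]:
  π_0 = 1/12·π_0 + 1/6·π_1 + 1/4·π_2 + 1/6·π_3 + 1/4·π_4
  π_1 = 1/4·π_0 + 1/6·π_1 + 1/6·π_2 + 1/6·π_3 + 1/3·π_4
  π_2 = 1/4·π_0 + 1/4·π_1 + 1/6·π_2 + 5/12·π_3 + 1/12·π_4
  π_3 = 1/4·π_0 + 1/4·π_1 + 1/3·π_2 + 1/6·π_3 + 1/6·π_4
  normalize: π_0 + π_1 + π_2 + π_3 + π_4 = 1
Solving the linear system gives exactly π = [4656/25493, 5172/25493, 487/1961, 471/1961, 247/1961].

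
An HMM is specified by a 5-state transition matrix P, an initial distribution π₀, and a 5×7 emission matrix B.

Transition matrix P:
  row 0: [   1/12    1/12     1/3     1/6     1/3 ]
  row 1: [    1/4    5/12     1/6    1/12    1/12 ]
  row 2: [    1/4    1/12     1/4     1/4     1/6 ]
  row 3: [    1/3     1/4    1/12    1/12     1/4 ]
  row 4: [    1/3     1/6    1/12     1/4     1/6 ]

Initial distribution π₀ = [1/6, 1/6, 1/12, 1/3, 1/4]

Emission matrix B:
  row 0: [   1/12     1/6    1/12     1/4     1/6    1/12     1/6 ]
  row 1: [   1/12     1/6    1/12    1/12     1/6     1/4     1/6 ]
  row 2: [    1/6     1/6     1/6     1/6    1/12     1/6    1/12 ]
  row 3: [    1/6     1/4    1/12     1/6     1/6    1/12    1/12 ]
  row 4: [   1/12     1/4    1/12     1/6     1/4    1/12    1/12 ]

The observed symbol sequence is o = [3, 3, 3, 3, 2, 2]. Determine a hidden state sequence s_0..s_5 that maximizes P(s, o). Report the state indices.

path = [3, 0, 4, 0, 2, 2]

t=0: δ = [4.167e-02, 1.389e-02, 1.389e-02, 5.556e-02, 4.167e-02]  (obs o_0=3)
t=1: δ = [4.630e-03, 1.157e-03, 2.315e-03, 1.736e-03, 2.315e-03]  ψ = [3, 3, 0, 4, 0]  (obs o_1=3)
t=2: δ = [1.929e-04, 4.019e-05, 2.572e-04, 1.286e-04, 2.572e-04]  ψ = [4, 1, 0, 0, 0]  (obs o_2=3)
t=3: δ = [2.143e-05, 3.572e-06, 1.072e-05, 1.072e-05, 1.072e-05]  ψ = [4, 4, 0, 2, 0]  (obs o_3=3)
t=4: δ = [2.977e-07, 2.233e-07, 1.191e-06, 2.977e-07, 5.954e-07]  ψ = [3, 3, 0, 0, 0]  (obs o_4=2)
t=5: δ = [2.481e-08, 8.269e-09, 4.961e-08, 2.481e-08, 1.654e-08]  ψ = [2, 2, 2, 2, 2]  (obs o_5=2)
backtrack: best end state = 2; path = [3, 0, 4, 0, 2, 2]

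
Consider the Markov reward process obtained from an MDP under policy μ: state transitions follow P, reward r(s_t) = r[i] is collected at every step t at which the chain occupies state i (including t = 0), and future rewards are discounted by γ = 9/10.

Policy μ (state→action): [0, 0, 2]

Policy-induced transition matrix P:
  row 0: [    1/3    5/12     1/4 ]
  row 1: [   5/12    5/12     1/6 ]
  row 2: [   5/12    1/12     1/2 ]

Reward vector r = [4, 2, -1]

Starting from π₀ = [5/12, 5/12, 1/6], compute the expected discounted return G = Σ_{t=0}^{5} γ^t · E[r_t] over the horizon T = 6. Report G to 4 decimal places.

G = 9.3983

t=0: π = [0.4167, 0.4167, 0.1667], E[r] = 2.3333, γ^t·E[r] = 2.333333, running G = 2.333333
t=1: π = [0.3819, 0.3611, 0.2569], E[r] = 1.9931, γ^t·E[r] = 1.793750, running G = 4.127083
t=2: π = [0.3848, 0.3310, 0.2841], E[r] = 1.9172, γ^t·E[r] = 1.552969, running G = 5.680052
t=3: π = [0.3846, 0.3220, 0.2935], E[r] = 1.8888, γ^t·E[r] = 1.376965, running G = 7.057017
t=4: π = [0.3846, 0.3188, 0.2965], E[r] = 1.8796, γ^t·E[r] = 1.233228, running G = 8.290245
t=5: π = [0.3846, 0.3178, 0.2976], E[r] = 1.8765, γ^t·E[r] = 1.108080, running G = 9.398324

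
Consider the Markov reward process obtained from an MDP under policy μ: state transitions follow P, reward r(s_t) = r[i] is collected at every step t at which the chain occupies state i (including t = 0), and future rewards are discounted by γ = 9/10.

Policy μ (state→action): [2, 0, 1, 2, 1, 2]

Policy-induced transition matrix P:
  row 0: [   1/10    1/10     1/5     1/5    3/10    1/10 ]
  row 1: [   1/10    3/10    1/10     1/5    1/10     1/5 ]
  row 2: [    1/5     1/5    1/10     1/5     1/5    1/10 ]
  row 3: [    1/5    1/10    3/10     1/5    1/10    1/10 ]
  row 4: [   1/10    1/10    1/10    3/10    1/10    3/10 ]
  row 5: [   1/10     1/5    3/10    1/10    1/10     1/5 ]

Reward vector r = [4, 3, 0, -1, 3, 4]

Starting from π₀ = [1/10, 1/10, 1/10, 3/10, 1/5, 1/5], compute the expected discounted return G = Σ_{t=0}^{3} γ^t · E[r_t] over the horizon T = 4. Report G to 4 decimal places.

t=0: π = [0.1000, 0.1000, 0.1000, 0.3000, 0.2000, 0.2000], E[r] = 1.8000, γ^t·E[r] = 1.800000, running G = 1.800000
t=1: π = [0.1400, 0.1500, 0.2100, 0.2000, 0.1300, 0.1700], E[r] = 1.8800, γ^t·E[r] = 1.692000, running G = 3.492000
t=2: π = [0.1410, 0.1680, 0.1880, 0.1960, 0.1490, 0.1580], E[r] = 1.9510, γ^t·E[r] = 1.580310, running G = 5.072310
t=3: π = [0.1384, 0.1682, 0.1849, 0.1991, 0.1470, 0.1624], E[r] = 1.9497, γ^t·E[r] = 1.421331, running G = 6.493641

G = 6.4936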